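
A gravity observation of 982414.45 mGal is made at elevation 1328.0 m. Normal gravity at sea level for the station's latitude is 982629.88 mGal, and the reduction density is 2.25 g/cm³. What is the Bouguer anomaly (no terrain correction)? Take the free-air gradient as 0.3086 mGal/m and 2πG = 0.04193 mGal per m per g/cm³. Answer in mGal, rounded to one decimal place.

Free-air correction = 0.3086 × 1328.0 = 409.82 mGal
Free-air anomaly = 982414.45 − 982629.88 + (409.82) = 194.39 mGal
Bouguer slab correction = 0.04193 × 2.25 × 1328.0 = 125.29 mGal
Simple Bouguer anomaly = 194.39 − (125.29) = 69.10 mGal

69.1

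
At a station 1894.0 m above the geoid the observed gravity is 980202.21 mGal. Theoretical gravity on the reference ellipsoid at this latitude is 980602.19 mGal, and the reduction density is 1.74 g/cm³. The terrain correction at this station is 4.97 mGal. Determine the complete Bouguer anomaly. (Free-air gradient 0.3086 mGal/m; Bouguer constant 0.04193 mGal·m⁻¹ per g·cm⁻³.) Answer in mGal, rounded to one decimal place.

Free-air correction = 0.3086 × 1894.0 = 584.49 mGal
Free-air anomaly = 980202.21 − 980602.19 + (584.49) = 184.51 mGal
Bouguer slab correction = 0.04193 × 1.74 × 1894.0 = 138.18 mGal
Simple Bouguer anomaly = 184.51 − (138.18) = 46.33 mGal
Complete Bouguer anomaly = 46.33 + 4.97 = 51.30 mGal

51.3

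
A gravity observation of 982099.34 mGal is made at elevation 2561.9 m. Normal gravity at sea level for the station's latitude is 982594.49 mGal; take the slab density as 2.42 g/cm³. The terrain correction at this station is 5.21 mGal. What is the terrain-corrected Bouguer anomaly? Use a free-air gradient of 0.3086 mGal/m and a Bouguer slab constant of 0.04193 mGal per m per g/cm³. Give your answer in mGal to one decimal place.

Free-air correction = 0.3086 × 2561.9 = 790.60 mGal
Free-air anomaly = 982099.34 − 982594.49 + (790.60) = 295.45 mGal
Bouguer slab correction = 0.04193 × 2.42 × 2561.9 = 259.96 mGal
Simple Bouguer anomaly = 295.45 − (259.96) = 35.49 mGal
Complete Bouguer anomaly = 35.49 + 5.21 = 40.70 mGal

40.7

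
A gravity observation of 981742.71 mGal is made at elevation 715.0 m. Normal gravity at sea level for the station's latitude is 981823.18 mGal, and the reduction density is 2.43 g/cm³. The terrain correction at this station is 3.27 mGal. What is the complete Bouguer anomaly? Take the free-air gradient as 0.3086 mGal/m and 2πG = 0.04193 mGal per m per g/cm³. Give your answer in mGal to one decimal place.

70.6

Free-air correction = 0.3086 × 715.0 = 220.65 mGal
Free-air anomaly = 981742.71 − 981823.18 + (220.65) = 140.18 mGal
Bouguer slab correction = 0.04193 × 2.43 × 715.0 = 72.85 mGal
Simple Bouguer anomaly = 140.18 − (72.85) = 67.33 mGal
Complete Bouguer anomaly = 67.33 + 3.27 = 70.60 mGal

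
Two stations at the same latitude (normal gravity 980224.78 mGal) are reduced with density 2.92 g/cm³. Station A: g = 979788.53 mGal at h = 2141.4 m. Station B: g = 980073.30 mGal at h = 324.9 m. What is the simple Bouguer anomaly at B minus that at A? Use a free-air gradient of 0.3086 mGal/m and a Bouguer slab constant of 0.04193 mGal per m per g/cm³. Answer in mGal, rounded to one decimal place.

-53.4

Δg_SB(A) = 979788.53 − 980224.78 + 0.3086×2141.4 − 0.04193×2.92×2141.4 = -37.60 mGal
Δg_SB(B) = 980073.30 − 980224.78 + 0.3086×324.9 − 0.04193×2.92×324.9 = -91.00 mGal
Difference = -91.00 − (-37.60) = -53.40 mGal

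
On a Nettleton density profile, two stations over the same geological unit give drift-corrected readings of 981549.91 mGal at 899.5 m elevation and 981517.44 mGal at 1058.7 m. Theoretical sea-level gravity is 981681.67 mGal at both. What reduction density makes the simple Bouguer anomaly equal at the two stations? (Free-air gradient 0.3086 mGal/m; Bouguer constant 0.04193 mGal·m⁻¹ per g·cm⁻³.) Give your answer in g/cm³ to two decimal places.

2.50

Δg_obs = 981517.44 − 981549.91 = -32.47 mGal over Δh = 1058.7 − 899.5 = 159.2 m
Equal Bouguer anomalies ⇒ Δg_obs + (0.3086 − 0.04193ρ)·Δh = 0
0.3086 − 0.04193ρ = −Δg_obs/Δh = 0.20396
ρ = (0.3086 − 0.20396) / 0.04193 = 2.50 g/cm³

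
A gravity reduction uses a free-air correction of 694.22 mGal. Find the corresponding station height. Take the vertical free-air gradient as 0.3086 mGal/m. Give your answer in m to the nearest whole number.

2250

h = 694.22 / 0.3086 = 2249.58 m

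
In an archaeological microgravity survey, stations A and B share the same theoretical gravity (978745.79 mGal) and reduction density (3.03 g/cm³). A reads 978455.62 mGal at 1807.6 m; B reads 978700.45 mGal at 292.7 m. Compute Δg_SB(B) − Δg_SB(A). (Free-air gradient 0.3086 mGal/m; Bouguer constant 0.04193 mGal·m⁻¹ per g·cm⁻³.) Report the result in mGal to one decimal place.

-30.2

Δg_SB(A) = 978455.62 − 978745.79 + 0.3086×1807.6 − 0.04193×3.03×1807.6 = 38.00 mGal
Δg_SB(B) = 978700.45 − 978745.79 + 0.3086×292.7 − 0.04193×3.03×292.7 = 7.80 mGal
Difference = 7.80 − (38.00) = -30.20 mGal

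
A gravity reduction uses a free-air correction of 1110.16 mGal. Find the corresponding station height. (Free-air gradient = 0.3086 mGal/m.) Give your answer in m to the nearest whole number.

h = 1110.16 / 0.3086 = 3597.41 m

3597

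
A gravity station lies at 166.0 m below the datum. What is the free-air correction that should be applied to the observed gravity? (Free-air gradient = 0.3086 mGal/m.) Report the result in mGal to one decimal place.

-51.2

Free-air correction = 0.3086 × -166.0 = -51.2 mGal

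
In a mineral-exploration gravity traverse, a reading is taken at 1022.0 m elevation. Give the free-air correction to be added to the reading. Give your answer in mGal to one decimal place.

315.4

Free-air correction = 0.3086 × 1022.0 = 315.4 mGal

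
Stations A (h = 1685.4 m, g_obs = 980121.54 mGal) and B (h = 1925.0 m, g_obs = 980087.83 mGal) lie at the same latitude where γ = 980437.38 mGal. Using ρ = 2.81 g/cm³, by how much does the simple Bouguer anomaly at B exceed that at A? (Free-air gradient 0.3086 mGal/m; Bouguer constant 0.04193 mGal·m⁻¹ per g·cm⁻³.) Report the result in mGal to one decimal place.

Δg_SB(A) = 980121.54 − 980437.38 + 0.3086×1685.4 − 0.04193×2.81×1685.4 = 5.70 mGal
Δg_SB(B) = 980087.83 − 980437.38 + 0.3086×1925.0 − 0.04193×2.81×1925.0 = 17.70 mGal
Difference = 17.70 − (5.70) = 12.00 mGal

12.0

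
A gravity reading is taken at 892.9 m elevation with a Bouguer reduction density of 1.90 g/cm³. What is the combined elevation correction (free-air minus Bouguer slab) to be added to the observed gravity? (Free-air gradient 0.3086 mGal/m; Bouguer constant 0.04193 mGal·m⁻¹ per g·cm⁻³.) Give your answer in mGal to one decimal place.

204.4

Combined gradient = 0.3086 − 0.04193 × 1.90 = 0.2289330 mGal/m
Combined elevation correction = 0.2289330 × 892.9 = 204.4 mGal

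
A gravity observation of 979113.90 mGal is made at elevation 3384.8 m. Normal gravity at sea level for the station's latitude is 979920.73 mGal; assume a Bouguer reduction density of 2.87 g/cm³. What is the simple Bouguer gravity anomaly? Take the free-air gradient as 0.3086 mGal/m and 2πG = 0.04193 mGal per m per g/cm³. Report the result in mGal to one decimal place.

-169.6

Free-air correction = 0.3086 × 3384.8 = 1044.55 mGal
Free-air anomaly = 979113.90 − 979920.73 + (1044.55) = 237.72 mGal
Bouguer slab correction = 0.04193 × 2.87 × 3384.8 = 407.32 mGal
Simple Bouguer anomaly = 237.72 − (407.32) = -169.60 mGal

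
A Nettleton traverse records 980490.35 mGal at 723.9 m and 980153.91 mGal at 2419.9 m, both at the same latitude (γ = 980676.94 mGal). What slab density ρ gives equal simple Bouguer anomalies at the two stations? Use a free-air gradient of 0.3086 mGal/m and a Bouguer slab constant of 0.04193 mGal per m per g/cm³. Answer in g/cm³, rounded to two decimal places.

2.63

Δg_obs = 980153.91 − 980490.35 = -336.44 mGal over Δh = 2419.9 − 723.9 = 1696.0 m
Equal Bouguer anomalies ⇒ Δg_obs + (0.3086 − 0.04193ρ)·Δh = 0
0.3086 − 0.04193ρ = −Δg_obs/Δh = 0.19837
ρ = (0.3086 − 0.19837) / 0.04193 = 2.63 g/cm³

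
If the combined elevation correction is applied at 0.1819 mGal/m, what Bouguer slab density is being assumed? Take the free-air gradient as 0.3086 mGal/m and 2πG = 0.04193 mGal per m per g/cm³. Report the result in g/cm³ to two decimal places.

3.02

0.1819 = 0.3086 − 0.04193 × ρ
ρ = (0.3086 − 0.1819) / 0.04193 = 3.02 g/cm³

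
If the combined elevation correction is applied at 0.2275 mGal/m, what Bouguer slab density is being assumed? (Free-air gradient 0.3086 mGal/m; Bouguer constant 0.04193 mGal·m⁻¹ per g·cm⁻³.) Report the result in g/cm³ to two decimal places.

0.2275 = 0.3086 − 0.04193 × ρ
ρ = (0.3086 − 0.2275) / 0.04193 = 1.93 g/cm³

1.93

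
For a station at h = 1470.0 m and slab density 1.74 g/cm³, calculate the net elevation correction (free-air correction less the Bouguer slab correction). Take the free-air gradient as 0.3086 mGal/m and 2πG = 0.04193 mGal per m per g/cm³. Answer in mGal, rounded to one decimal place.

Combined gradient = 0.3086 − 0.04193 × 1.74 = 0.2356418 mGal/m
Combined elevation correction = 0.2356418 × 1470.0 = 346.4 mGal

346.4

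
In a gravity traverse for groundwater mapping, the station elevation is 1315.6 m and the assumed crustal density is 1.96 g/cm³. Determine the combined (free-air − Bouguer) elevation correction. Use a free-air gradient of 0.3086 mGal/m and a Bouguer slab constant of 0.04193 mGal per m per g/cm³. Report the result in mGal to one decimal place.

297.9

Combined gradient = 0.3086 − 0.04193 × 1.96 = 0.2264172 mGal/m
Combined elevation correction = 0.2264172 × 1315.6 = 297.9 mGal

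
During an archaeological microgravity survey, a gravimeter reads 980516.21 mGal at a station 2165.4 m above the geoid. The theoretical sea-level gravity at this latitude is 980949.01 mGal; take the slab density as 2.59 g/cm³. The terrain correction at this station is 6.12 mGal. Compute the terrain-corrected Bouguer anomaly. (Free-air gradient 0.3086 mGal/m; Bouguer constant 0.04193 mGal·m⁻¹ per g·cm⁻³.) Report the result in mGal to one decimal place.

6.4

Free-air correction = 0.3086 × 2165.4 = 668.24 mGal
Free-air anomaly = 980516.21 − 980949.01 + (668.24) = 235.44 mGal
Bouguer slab correction = 0.04193 × 2.59 × 2165.4 = 235.16 mGal
Simple Bouguer anomaly = 235.44 − (235.16) = 0.28 mGal
Complete Bouguer anomaly = 0.28 + 6.12 = 6.40 mGal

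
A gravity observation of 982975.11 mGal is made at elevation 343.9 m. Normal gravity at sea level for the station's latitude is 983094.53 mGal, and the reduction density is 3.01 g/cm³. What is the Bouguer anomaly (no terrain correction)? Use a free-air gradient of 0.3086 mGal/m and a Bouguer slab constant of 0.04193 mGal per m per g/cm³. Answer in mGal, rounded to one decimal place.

Free-air correction = 0.3086 × 343.9 = 106.13 mGal
Free-air anomaly = 982975.11 − 983094.53 + (106.13) = -13.29 mGal
Bouguer slab correction = 0.04193 × 3.01 × 343.9 = 43.40 mGal
Simple Bouguer anomaly = -13.29 − (43.40) = -56.69 mGal

-56.7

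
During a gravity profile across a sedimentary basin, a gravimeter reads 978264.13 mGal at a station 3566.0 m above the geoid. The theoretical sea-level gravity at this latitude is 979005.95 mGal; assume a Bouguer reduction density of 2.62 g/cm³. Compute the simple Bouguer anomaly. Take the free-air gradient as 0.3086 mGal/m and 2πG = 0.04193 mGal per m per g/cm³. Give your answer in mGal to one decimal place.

-33.1

Free-air correction = 0.3086 × 3566.0 = 1100.47 mGal
Free-air anomaly = 978264.13 − 979005.95 + (1100.47) = 358.65 mGal
Bouguer slab correction = 0.04193 × 2.62 × 3566.0 = 391.75 mGal
Simple Bouguer anomaly = 358.65 − (391.75) = -33.10 mGal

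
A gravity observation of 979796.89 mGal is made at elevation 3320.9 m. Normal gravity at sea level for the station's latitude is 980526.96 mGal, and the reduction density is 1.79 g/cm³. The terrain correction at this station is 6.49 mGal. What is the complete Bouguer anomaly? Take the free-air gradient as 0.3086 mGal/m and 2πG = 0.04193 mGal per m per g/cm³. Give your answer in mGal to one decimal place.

52.0

Free-air correction = 0.3086 × 3320.9 = 1024.83 mGal
Free-air anomaly = 979796.89 − 980526.96 + (1024.83) = 294.76 mGal
Bouguer slab correction = 0.04193 × 1.79 × 3320.9 = 249.25 mGal
Simple Bouguer anomaly = 294.76 − (249.25) = 45.51 mGal
Complete Bouguer anomaly = 45.51 + 6.49 = 52.00 mGal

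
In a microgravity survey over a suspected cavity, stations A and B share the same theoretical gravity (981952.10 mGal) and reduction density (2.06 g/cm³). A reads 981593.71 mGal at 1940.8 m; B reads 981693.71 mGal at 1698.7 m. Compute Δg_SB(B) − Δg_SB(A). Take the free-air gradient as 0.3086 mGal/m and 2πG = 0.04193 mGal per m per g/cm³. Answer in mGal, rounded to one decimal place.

Δg_SB(A) = 981593.71 − 981952.10 + 0.3086×1940.8 − 0.04193×2.06×1940.8 = 72.90 mGal
Δg_SB(B) = 981693.71 − 981952.10 + 0.3086×1698.7 − 0.04193×2.06×1698.7 = 119.10 mGal
Difference = 119.10 − (72.90) = 46.20 mGal

46.2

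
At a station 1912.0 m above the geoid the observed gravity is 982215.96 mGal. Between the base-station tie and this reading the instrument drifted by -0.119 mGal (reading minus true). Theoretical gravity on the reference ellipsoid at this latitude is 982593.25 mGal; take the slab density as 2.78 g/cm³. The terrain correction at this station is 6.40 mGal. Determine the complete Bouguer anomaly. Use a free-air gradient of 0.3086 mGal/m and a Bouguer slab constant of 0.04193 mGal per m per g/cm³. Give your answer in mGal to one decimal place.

-3.6

Drift-corrected reading = 982215.96 − (-0.119) = 982216.079 mGal
Free-air correction = 0.3086 × 1912.0 = 590.04 mGal
Free-air anomaly = 982216.079 − 982593.25 + (590.04) = 212.869 mGal
Bouguer slab correction = 0.04193 × 2.78 × 1912.0 = 222.87 mGal
Simple Bouguer anomaly = 212.869 − (222.87) = -10.001 mGal
Complete Bouguer anomaly = -10.001 + 6.40 = -3.601 mGal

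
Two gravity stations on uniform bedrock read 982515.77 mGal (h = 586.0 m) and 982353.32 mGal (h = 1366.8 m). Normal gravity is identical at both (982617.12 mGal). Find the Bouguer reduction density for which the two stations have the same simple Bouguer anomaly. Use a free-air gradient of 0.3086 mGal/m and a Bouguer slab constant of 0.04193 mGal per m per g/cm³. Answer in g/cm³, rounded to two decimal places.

2.40

Δg_obs = 982353.32 − 982515.77 = -162.45 mGal over Δh = 1366.8 − 586.0 = 780.8 m
Equal Bouguer anomalies ⇒ Δg_obs + (0.3086 − 0.04193ρ)·Δh = 0
0.3086 − 0.04193ρ = −Δg_obs/Δh = 0.20806
ρ = (0.3086 − 0.20806) / 0.04193 = 2.40 g/cm³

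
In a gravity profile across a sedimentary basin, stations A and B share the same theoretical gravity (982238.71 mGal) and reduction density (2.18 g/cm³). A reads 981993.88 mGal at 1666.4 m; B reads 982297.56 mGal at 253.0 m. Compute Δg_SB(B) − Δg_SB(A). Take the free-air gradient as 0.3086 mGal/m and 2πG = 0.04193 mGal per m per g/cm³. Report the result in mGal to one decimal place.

Δg_SB(A) = 981993.88 − 982238.71 + 0.3086×1666.4 − 0.04193×2.18×1666.4 = 117.10 mGal
Δg_SB(B) = 982297.56 − 982238.71 + 0.3086×253.0 − 0.04193×2.18×253.0 = 113.80 mGal
Difference = 113.80 − (117.10) = -3.30 mGal

-3.3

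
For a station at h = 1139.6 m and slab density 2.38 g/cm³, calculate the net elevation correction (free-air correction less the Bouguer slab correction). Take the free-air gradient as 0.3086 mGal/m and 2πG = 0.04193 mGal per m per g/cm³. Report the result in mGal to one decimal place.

Combined gradient = 0.3086 − 0.04193 × 2.38 = 0.2088066 mGal/m
Combined elevation correction = 0.2088066 × 1139.6 = 238.0 mGal

238.0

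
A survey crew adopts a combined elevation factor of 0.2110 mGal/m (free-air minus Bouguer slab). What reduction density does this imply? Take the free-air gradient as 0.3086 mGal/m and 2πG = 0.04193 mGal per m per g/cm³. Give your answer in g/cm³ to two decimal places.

2.33

0.2110 = 0.3086 − 0.04193 × ρ
ρ = (0.3086 − 0.2110) / 0.04193 = 2.33 g/cm³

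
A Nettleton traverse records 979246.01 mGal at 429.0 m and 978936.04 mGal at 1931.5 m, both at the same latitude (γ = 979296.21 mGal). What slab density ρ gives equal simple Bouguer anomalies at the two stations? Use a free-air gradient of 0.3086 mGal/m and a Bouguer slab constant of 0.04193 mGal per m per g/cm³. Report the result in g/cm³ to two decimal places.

2.44

Δg_obs = 978936.04 − 979246.01 = -309.97 mGal over Δh = 1931.5 − 429.0 = 1502.5 m
Equal Bouguer anomalies ⇒ Δg_obs + (0.3086 − 0.04193ρ)·Δh = 0
0.3086 − 0.04193ρ = −Δg_obs/Δh = 0.20630
ρ = (0.3086 − 0.20630) / 0.04193 = 2.44 g/cm³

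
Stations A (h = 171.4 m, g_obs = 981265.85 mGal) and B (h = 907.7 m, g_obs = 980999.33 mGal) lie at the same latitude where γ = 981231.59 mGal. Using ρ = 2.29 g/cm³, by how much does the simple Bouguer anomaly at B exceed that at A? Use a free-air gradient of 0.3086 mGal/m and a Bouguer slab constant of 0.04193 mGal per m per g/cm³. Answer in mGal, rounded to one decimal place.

Δg_SB(A) = 981265.85 − 981231.59 + 0.3086×171.4 − 0.04193×2.29×171.4 = 70.70 mGal
Δg_SB(B) = 980999.33 − 981231.59 + 0.3086×907.7 − 0.04193×2.29×907.7 = -39.30 mGal
Difference = -39.30 − (70.70) = -110.00 mGal

-110.0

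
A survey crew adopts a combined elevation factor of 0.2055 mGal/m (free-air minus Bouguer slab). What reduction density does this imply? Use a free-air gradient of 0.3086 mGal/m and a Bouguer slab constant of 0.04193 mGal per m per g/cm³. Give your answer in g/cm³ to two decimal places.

0.2055 = 0.3086 − 0.04193 × ρ
ρ = (0.3086 − 0.2055) / 0.04193 = 2.46 g/cm³

2.46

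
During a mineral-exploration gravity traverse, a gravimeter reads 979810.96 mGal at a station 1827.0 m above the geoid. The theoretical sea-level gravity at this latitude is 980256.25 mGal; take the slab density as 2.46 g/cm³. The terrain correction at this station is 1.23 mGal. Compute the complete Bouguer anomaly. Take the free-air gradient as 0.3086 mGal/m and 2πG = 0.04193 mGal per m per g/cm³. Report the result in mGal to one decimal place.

Free-air correction = 0.3086 × 1827.0 = 563.81 mGal
Free-air anomaly = 979810.96 − 980256.25 + (563.81) = 118.52 mGal
Bouguer slab correction = 0.04193 × 2.46 × 1827.0 = 188.45 mGal
Simple Bouguer anomaly = 118.52 − (188.45) = -69.93 mGal
Complete Bouguer anomaly = -69.93 + 1.23 = -68.70 mGal

-68.7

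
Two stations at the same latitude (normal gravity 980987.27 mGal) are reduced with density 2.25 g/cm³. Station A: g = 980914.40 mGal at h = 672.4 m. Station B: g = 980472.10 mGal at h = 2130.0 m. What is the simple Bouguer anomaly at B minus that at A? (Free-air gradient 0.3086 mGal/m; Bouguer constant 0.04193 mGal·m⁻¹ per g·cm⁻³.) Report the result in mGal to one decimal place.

-130.0

Δg_SB(A) = 980914.40 − 980987.27 + 0.3086×672.4 − 0.04193×2.25×672.4 = 71.20 mGal
Δg_SB(B) = 980472.10 − 980987.27 + 0.3086×2130.0 − 0.04193×2.25×2130.0 = -58.80 mGal
Difference = -58.80 − (71.20) = -130.00 mGal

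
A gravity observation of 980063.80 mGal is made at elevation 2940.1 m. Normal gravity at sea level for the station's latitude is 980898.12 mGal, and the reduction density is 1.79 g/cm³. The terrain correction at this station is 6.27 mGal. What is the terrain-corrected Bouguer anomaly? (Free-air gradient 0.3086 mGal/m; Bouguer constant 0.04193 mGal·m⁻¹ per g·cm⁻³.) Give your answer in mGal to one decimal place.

-141.4

Free-air correction = 0.3086 × 2940.1 = 907.31 mGal
Free-air anomaly = 980063.80 − 980898.12 + (907.31) = 72.99 mGal
Bouguer slab correction = 0.04193 × 1.79 × 2940.1 = 220.67 mGal
Simple Bouguer anomaly = 72.99 − (220.67) = -147.68 mGal
Complete Bouguer anomaly = -147.68 + 6.27 = -141.41 mGal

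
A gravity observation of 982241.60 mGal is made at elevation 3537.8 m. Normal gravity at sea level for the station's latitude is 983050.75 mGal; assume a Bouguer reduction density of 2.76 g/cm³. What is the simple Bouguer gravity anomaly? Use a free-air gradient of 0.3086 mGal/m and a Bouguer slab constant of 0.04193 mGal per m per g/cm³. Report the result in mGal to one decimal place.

Free-air correction = 0.3086 × 3537.8 = 1091.77 mGal
Free-air anomaly = 982241.60 − 983050.75 + (1091.77) = 282.62 mGal
Bouguer slab correction = 0.04193 × 2.76 × 3537.8 = 409.42 mGal
Simple Bouguer anomaly = 282.62 − (409.42) = -126.80 mGal

-126.8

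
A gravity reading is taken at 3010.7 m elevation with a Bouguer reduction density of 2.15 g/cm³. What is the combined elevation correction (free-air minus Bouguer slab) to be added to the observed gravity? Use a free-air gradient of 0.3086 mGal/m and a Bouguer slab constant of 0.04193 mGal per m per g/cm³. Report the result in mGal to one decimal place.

657.7

Combined gradient = 0.3086 − 0.04193 × 2.15 = 0.2184505 mGal/m
Combined elevation correction = 0.2184505 × 3010.7 = 657.7 mGal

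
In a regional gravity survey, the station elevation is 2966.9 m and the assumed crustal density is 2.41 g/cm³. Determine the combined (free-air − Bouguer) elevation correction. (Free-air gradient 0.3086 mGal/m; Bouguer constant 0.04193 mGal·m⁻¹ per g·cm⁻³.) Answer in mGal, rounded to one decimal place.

615.8

Combined gradient = 0.3086 − 0.04193 × 2.41 = 0.2075487 mGal/m
Combined elevation correction = 0.2075487 × 2966.9 = 615.8 mGal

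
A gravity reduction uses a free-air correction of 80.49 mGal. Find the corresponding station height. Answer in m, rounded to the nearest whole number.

h = 80.49 / 0.3086 = 260.82 m

261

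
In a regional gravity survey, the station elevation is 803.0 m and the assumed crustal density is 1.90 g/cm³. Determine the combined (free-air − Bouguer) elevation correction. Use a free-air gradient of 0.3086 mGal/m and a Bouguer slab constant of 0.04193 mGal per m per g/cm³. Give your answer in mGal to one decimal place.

Combined gradient = 0.3086 − 0.04193 × 1.90 = 0.2289330 mGal/m
Combined elevation correction = 0.2289330 × 803.0 = 183.8 mGal

183.8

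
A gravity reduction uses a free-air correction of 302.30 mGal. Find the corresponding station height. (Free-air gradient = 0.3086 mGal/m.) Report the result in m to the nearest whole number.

980

h = 302.30 / 0.3086 = 979.59 m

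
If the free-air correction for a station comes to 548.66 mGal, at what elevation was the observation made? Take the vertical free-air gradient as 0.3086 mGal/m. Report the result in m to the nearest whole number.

1778

h = 548.66 / 0.3086 = 1777.90 m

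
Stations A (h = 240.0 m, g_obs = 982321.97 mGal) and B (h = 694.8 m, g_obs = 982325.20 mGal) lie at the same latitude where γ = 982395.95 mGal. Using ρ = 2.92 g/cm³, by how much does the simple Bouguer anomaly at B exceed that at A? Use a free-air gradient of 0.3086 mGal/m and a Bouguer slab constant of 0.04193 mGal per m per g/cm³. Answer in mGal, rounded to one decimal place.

Δg_SB(A) = 982321.97 − 982395.95 + 0.3086×240.0 − 0.04193×2.92×240.0 = -29.30 mGal
Δg_SB(B) = 982325.20 − 982395.95 + 0.3086×694.8 − 0.04193×2.92×694.8 = 58.60 mGal
Difference = 58.60 − (-29.30) = 87.90 mGal

87.9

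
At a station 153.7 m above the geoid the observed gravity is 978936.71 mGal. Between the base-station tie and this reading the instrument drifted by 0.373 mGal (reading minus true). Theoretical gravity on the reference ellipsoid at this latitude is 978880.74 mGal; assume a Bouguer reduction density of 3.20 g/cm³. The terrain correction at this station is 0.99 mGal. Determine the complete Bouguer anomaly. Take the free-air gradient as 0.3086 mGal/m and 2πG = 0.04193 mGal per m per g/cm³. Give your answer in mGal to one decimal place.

83.4

Drift-corrected reading = 978936.71 − (0.373) = 978936.337 mGal
Free-air correction = 0.3086 × 153.7 = 47.43 mGal
Free-air anomaly = 978936.337 − 978880.74 + (47.43) = 103.027 mGal
Bouguer slab correction = 0.04193 × 3.20 × 153.7 = 20.62 mGal
Simple Bouguer anomaly = 103.027 − (20.62) = 82.407 mGal
Complete Bouguer anomaly = 82.407 + 0.99 = 83.397 mGal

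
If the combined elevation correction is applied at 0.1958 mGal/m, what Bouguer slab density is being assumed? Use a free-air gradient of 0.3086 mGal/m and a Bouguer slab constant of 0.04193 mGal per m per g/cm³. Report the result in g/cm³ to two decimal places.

0.1958 = 0.3086 − 0.04193 × ρ
ρ = (0.3086 − 0.1958) / 0.04193 = 2.69 g/cm³

2.69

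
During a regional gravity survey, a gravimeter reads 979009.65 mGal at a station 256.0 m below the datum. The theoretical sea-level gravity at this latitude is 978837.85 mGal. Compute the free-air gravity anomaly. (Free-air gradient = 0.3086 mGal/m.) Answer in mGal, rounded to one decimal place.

Free-air correction = 0.3086 × -256.0 = -79.00 mGal
Free-air anomaly = 979009.65 − 978837.85 + (-79.00) = 92.80 mGal

92.8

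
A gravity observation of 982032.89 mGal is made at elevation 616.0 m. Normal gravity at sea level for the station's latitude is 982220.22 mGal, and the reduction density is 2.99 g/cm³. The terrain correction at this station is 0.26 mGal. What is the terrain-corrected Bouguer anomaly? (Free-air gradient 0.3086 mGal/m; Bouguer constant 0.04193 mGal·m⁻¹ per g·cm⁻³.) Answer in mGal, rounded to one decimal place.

-74.2

Free-air correction = 0.3086 × 616.0 = 190.10 mGal
Free-air anomaly = 982032.89 − 982220.22 + (190.10) = 2.77 mGal
Bouguer slab correction = 0.04193 × 2.99 × 616.0 = 77.23 mGal
Simple Bouguer anomaly = 2.77 − (77.23) = -74.46 mGal
Complete Bouguer anomaly = -74.46 + 0.26 = -74.20 mGal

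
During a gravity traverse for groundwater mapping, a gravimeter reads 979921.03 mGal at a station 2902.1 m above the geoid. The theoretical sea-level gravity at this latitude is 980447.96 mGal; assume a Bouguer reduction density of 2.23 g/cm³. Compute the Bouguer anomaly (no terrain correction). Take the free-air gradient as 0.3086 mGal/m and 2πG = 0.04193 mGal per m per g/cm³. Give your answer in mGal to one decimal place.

Free-air correction = 0.3086 × 2902.1 = 895.59 mGal
Free-air anomaly = 979921.03 − 980447.96 + (895.59) = 368.66 mGal
Bouguer slab correction = 0.04193 × 2.23 × 2902.1 = 271.36 mGal
Simple Bouguer anomaly = 368.66 − (271.36) = 97.30 mGal

97.3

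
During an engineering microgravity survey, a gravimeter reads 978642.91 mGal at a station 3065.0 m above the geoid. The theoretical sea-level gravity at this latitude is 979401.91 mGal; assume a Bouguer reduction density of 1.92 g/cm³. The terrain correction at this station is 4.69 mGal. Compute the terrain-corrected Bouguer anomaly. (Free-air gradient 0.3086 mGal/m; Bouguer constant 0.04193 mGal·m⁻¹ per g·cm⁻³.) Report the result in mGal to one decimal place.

Free-air correction = 0.3086 × 3065.0 = 945.86 mGal
Free-air anomaly = 978642.91 − 979401.91 + (945.86) = 186.86 mGal
Bouguer slab correction = 0.04193 × 1.92 × 3065.0 = 246.75 mGal
Simple Bouguer anomaly = 186.86 − (246.75) = -59.89 mGal
Complete Bouguer anomaly = -59.89 + 4.69 = -55.20 mGal

-55.2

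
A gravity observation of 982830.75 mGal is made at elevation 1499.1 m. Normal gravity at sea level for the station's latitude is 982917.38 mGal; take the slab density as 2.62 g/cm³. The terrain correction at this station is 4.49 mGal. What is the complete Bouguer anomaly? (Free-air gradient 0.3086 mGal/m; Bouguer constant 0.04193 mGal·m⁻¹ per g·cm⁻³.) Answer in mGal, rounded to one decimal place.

215.8

Free-air correction = 0.3086 × 1499.1 = 462.62 mGal
Free-air anomaly = 982830.75 − 982917.38 + (462.62) = 375.99 mGal
Bouguer slab correction = 0.04193 × 2.62 × 1499.1 = 164.69 mGal
Simple Bouguer anomaly = 375.99 − (164.69) = 211.30 mGal
Complete Bouguer anomaly = 211.30 + 4.49 = 215.79 mGal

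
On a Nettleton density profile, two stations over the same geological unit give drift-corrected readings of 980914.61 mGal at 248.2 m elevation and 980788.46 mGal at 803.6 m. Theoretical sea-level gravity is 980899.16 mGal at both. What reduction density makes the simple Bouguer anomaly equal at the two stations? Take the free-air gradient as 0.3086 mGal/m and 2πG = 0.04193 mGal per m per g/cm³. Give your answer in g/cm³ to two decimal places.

1.94

Δg_obs = 980788.46 − 980914.61 = -126.15 mGal over Δh = 803.6 − 248.2 = 555.4 m
Equal Bouguer anomalies ⇒ Δg_obs + (0.3086 − 0.04193ρ)·Δh = 0
0.3086 − 0.04193ρ = −Δg_obs/Δh = 0.22713
ρ = (0.3086 − 0.22713) / 0.04193 = 1.94 g/cm³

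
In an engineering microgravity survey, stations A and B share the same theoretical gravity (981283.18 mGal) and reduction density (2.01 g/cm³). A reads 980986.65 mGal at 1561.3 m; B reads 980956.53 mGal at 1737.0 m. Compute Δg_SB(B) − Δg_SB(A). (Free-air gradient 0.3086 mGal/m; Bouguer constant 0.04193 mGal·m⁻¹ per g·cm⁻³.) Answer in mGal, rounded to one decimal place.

Δg_SB(A) = 980986.65 − 981283.18 + 0.3086×1561.3 − 0.04193×2.01×1561.3 = 53.70 mGal
Δg_SB(B) = 980956.53 − 981283.18 + 0.3086×1737.0 − 0.04193×2.01×1737.0 = 63.00 mGal
Difference = 63.00 − (53.70) = 9.30 mGal

9.3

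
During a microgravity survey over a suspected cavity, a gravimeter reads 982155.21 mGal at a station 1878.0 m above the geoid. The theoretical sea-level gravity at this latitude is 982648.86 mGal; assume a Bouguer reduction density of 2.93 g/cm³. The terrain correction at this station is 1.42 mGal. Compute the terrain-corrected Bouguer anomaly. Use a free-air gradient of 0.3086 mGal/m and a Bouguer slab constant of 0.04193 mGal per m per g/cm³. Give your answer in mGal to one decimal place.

Free-air correction = 0.3086 × 1878.0 = 579.55 mGal
Free-air anomaly = 982155.21 − 982648.86 + (579.55) = 85.90 mGal
Bouguer slab correction = 0.04193 × 2.93 × 1878.0 = 230.72 mGal
Simple Bouguer anomaly = 85.90 − (230.72) = -144.82 mGal
Complete Bouguer anomaly = -144.82 + 1.42 = -143.40 mGal

-143.4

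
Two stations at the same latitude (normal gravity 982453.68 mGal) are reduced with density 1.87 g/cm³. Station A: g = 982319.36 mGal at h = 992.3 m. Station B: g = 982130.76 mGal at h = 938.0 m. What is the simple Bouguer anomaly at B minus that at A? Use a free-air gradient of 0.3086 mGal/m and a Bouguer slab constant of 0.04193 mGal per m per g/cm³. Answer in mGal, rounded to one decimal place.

-201.1

Δg_SB(A) = 982319.36 − 982453.68 + 0.3086×992.3 − 0.04193×1.87×992.3 = 94.10 mGal
Δg_SB(B) = 982130.76 − 982453.68 + 0.3086×938.0 − 0.04193×1.87×938.0 = -107.00 mGal
Difference = -107.00 − (94.10) = -201.10 mGal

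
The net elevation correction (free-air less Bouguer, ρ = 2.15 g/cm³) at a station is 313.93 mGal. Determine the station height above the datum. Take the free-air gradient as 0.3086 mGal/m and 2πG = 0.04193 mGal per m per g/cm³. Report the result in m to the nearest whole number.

1437

Combined gradient = 0.3086 − 0.04193 × 2.15 = 0.2184505 mGal/m
h = 313.93 / 0.2184505 = 1437.08 m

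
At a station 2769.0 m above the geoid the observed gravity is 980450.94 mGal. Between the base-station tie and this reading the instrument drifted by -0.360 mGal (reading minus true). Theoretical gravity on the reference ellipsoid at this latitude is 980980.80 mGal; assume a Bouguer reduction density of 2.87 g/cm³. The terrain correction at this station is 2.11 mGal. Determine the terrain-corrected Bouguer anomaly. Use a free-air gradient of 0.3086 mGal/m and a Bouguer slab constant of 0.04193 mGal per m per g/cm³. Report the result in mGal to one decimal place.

Drift-corrected reading = 980450.94 − (-0.360) = 980451.300 mGal
Free-air correction = 0.3086 × 2769.0 = 854.51 mGal
Free-air anomaly = 980451.300 − 980980.80 + (854.51) = 325.010 mGal
Bouguer slab correction = 0.04193 × 2.87 × 2769.0 = 333.22 mGal
Simple Bouguer anomaly = 325.010 − (333.22) = -8.210 mGal
Complete Bouguer anomaly = -8.210 + 2.11 = -6.100 mGal

-6.1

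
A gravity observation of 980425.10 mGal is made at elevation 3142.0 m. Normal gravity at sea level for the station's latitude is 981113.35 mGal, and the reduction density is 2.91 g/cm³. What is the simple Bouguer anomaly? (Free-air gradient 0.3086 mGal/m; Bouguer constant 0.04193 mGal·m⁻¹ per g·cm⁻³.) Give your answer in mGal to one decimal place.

Free-air correction = 0.3086 × 3142.0 = 969.62 mGal
Free-air anomaly = 980425.10 − 981113.35 + (969.62) = 281.37 mGal
Bouguer slab correction = 0.04193 × 2.91 × 3142.0 = 383.38 mGal
Simple Bouguer anomaly = 281.37 − (383.38) = -102.01 mGal

-102.0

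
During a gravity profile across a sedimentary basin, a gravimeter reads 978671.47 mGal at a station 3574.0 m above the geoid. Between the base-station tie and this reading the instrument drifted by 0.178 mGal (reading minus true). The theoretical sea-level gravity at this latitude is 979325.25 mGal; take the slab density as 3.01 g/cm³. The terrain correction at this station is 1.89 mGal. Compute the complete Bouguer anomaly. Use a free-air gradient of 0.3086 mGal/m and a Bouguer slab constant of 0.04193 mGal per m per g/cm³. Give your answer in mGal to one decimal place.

Drift-corrected reading = 978671.47 − (0.178) = 978671.292 mGal
Free-air correction = 0.3086 × 3574.0 = 1102.94 mGal
Free-air anomaly = 978671.292 − 979325.25 + (1102.94) = 448.982 mGal
Bouguer slab correction = 0.04193 × 3.01 × 3574.0 = 451.07 mGal
Simple Bouguer anomaly = 448.982 − (451.07) = -2.088 mGal
Complete Bouguer anomaly = -2.088 + 1.89 = -0.198 mGal

-0.2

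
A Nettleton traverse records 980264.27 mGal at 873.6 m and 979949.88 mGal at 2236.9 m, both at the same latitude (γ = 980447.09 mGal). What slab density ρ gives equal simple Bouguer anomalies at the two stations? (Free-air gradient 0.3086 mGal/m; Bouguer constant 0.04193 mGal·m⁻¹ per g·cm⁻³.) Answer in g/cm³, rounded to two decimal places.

Δg_obs = 979949.88 − 980264.27 = -314.39 mGal over Δh = 2236.9 − 873.6 = 1363.3 m
Equal Bouguer anomalies ⇒ Δg_obs + (0.3086 − 0.04193ρ)·Δh = 0
0.3086 − 0.04193ρ = −Δg_obs/Δh = 0.23061
ρ = (0.3086 − 0.23061) / 0.04193 = 1.86 g/cm³

1.86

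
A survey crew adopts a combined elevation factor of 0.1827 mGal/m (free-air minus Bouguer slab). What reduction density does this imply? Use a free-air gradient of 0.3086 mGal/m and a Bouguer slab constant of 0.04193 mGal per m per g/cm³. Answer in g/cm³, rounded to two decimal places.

0.1827 = 0.3086 − 0.04193 × ρ
ρ = (0.3086 − 0.1827) / 0.04193 = 3.00 g/cm³

3.00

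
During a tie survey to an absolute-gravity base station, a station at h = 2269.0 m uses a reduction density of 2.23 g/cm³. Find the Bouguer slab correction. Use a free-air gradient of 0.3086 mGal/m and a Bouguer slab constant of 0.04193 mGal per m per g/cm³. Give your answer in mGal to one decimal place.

Bouguer slab correction = 0.04193 × 2.23 × 2269.0 = 212.2 mGal

212.2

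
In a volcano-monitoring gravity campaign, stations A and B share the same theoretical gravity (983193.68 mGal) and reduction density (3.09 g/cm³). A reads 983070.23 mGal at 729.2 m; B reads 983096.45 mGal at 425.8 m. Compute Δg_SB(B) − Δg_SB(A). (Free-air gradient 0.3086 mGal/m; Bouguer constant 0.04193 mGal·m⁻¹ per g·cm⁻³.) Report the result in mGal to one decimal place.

-28.1

Δg_SB(A) = 983070.23 − 983193.68 + 0.3086×729.2 − 0.04193×3.09×729.2 = 7.10 mGal
Δg_SB(B) = 983096.45 − 983193.68 + 0.3086×425.8 − 0.04193×3.09×425.8 = -21.00 mGal
Difference = -21.00 − (7.10) = -28.10 mGal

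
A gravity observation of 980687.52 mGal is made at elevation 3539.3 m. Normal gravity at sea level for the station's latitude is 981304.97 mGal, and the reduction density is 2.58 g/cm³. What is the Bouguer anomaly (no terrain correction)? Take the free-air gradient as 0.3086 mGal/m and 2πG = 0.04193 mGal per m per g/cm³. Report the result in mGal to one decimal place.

91.9

Free-air correction = 0.3086 × 3539.3 = 1092.23 mGal
Free-air anomaly = 980687.52 − 981304.97 + (1092.23) = 474.78 mGal
Bouguer slab correction = 0.04193 × 2.58 × 3539.3 = 382.88 mGal
Simple Bouguer anomaly = 474.78 − (382.88) = 91.90 mGal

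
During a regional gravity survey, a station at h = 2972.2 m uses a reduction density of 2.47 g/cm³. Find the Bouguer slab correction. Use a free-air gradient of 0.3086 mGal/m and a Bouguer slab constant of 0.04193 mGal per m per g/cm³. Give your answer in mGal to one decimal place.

307.8

Bouguer slab correction = 0.04193 × 2.47 × 2972.2 = 307.8 mGal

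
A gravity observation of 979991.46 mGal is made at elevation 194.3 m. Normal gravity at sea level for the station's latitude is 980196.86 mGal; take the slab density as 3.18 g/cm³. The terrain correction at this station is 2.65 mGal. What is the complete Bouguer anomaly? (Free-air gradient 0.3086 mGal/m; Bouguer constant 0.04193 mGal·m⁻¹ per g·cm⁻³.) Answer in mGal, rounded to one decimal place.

-168.7

Free-air correction = 0.3086 × 194.3 = 59.96 mGal
Free-air anomaly = 979991.46 − 980196.86 + (59.96) = -145.44 mGal
Bouguer slab correction = 0.04193 × 3.18 × 194.3 = 25.91 mGal
Simple Bouguer anomaly = -145.44 − (25.91) = -171.35 mGal
Complete Bouguer anomaly = -171.35 + 2.65 = -168.70 mGal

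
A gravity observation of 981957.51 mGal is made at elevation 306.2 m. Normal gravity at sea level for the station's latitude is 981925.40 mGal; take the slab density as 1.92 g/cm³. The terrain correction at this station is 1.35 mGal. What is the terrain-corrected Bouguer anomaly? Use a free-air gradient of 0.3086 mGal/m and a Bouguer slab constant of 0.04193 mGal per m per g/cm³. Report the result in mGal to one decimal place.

103.3

Free-air correction = 0.3086 × 306.2 = 94.49 mGal
Free-air anomaly = 981957.51 − 981925.40 + (94.49) = 126.60 mGal
Bouguer slab correction = 0.04193 × 1.92 × 306.2 = 24.65 mGal
Simple Bouguer anomaly = 126.60 − (24.65) = 101.95 mGal
Complete Bouguer anomaly = 101.95 + 1.35 = 103.30 mGal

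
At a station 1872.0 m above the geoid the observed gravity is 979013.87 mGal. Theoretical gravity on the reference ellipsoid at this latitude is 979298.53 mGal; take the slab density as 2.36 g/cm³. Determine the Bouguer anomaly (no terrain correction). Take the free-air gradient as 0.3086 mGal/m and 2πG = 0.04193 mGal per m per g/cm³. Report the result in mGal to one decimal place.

Free-air correction = 0.3086 × 1872.0 = 577.70 mGal
Free-air anomaly = 979013.87 − 979298.53 + (577.70) = 293.04 mGal
Bouguer slab correction = 0.04193 × 2.36 × 1872.0 = 185.24 mGal
Simple Bouguer anomaly = 293.04 − (185.24) = 107.80 mGal

107.8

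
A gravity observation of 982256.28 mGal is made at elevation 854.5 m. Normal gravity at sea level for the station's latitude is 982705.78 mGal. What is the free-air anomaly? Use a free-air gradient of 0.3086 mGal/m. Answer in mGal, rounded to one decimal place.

-185.8

Free-air correction = 0.3086 × 854.5 = 263.70 mGal
Free-air anomaly = 982256.28 − 982705.78 + (263.70) = -185.80 mGal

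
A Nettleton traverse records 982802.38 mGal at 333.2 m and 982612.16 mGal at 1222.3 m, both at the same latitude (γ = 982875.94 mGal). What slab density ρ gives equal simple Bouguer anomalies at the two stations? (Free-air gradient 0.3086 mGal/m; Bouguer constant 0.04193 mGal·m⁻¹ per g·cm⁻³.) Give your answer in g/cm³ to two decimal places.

Δg_obs = 982612.16 − 982802.38 = -190.22 mGal over Δh = 1222.3 − 333.2 = 889.1 m
Equal Bouguer anomalies ⇒ Δg_obs + (0.3086 − 0.04193ρ)·Δh = 0
0.3086 − 0.04193ρ = −Δg_obs/Δh = 0.21395
ρ = (0.3086 − 0.21395) / 0.04193 = 2.26 g/cm³

2.26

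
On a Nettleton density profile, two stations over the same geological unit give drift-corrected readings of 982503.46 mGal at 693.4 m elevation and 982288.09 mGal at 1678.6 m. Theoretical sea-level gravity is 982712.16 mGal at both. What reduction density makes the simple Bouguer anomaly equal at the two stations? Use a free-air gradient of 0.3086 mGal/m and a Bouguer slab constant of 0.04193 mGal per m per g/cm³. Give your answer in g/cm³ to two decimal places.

2.15

Δg_obs = 982288.09 − 982503.46 = -215.37 mGal over Δh = 1678.6 − 693.4 = 985.2 m
Equal Bouguer anomalies ⇒ Δg_obs + (0.3086 − 0.04193ρ)·Δh = 0
0.3086 − 0.04193ρ = −Δg_obs/Δh = 0.21861
ρ = (0.3086 − 0.21861) / 0.04193 = 2.15 g/cm³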